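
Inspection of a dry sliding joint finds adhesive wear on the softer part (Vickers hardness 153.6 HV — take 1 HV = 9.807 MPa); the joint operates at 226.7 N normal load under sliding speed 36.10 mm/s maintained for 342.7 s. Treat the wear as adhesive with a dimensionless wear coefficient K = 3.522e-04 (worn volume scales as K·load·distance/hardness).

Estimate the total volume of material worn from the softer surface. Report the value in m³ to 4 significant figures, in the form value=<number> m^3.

value=6.557e-10 m^3

All working math holds full float precision — intermediate values are shown rounded — one last rounding, at four significant digits.
Sliding speed v = 36.10 mm/s = 0.03610 m/s. Distance L = v·t = 0.03610 m/s × 342.7 s = 12.37 m.
Hardness H = 153.6 HV × 9.807 MPa/HV = 1506 MPa = 1.506e+09 Pa.
Collected in SI base units: W = 226.7 N, H = 1.506e+09 Pa, K = 3.522e-04.
Volume removed: V = K·W·L/H = 3.522e-04 · 226.7 · 12.37 / 1.506e+09 = 6.557e-10 m³.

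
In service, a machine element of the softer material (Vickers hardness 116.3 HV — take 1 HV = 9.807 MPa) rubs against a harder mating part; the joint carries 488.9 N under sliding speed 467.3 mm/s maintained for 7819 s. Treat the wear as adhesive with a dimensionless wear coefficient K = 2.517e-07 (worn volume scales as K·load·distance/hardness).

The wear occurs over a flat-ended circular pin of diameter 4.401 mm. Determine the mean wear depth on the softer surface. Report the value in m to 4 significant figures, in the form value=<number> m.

Every step keeps full precision; the intermediates are displayed rounded; rounded just once: 4 significant figures.
Sliding speed v = 467.3 mm/s = 0.4673 m/s. The distance L = v·t = 0.4673 m/s × 7819 s = 3654 m.
Hardness H = 116.3 HV × 9.807 MPa/HV = 1141 MPa = 1.141e+09 Pa.
Pin diameter d = 4.401 mm = 0.004401 m. Contact area A = π·d²/4 = π·(0.004401 m)²/4 = 1.521e-05 m².
As SI base values: W = 488.9 N, H = 1.141e+09 Pa, K = 2.517e-07.
The Archard volume V = K·W·L/H = 2.517e-07 · 488.9 · 3654 / 1.141e+09 = 3.942e-10 m³.
Mean depth h = V/A = 3.942e-10 / 1.521e-05 = 2.591e-05 m.

value=2.591e-05 m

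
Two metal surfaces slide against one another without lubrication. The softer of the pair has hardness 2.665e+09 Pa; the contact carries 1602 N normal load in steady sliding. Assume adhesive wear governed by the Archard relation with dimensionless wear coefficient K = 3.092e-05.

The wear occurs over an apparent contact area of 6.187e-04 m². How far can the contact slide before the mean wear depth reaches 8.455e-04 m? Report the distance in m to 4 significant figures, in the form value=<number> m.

Displayed values are rounded, and every step holds exact precision; a lone final rounding to 4 significant digits.
In SI base units, W = 1602 N, H = 2.665e+09 Pa, K = 3.092e-05.
Volume at the limit: V_lim = h_lim·A = 8.455e-04 · 6.187e-04 = 5.231e-07 m³.
Sliding life L = V_lim·H/(K·W) = 5.231e-07 · 2.665e+09 / (3.092e-05 · 1602) = 2.814e+04 m.

value=2.814e+04 m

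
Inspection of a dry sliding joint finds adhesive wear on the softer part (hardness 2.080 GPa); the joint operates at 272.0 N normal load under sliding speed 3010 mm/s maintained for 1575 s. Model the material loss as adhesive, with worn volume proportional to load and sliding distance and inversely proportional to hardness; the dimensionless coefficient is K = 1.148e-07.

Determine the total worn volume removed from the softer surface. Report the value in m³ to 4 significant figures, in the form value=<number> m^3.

value=7.117e-11 m^3

The algebra maintains full float precision — the intermediates are printed rounded. Rounded once at the end to four significant figures.
Sliding speed v = 3010 mm/s = 3.010 m/s. Path length L = v·t = 3.010 m/s × 1575 s = 4741 m.
Hardness H = 2.080 GPa = 2.080e+09 Pa.
As SI base values: W = 272.0 N, H = 2.080e+09 Pa, K = 1.148e-07.
Volume removed: V = K·W·L/H = 1.148e-07 · 272.0 · 4741 / 2.080e+09 = 7.117e-11 m³.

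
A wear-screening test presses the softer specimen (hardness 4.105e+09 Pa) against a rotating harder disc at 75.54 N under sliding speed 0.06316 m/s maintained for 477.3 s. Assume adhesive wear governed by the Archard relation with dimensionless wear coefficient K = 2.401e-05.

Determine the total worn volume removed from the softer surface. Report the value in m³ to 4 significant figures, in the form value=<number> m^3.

value=1.332e-11 m^3

Each operation carries full float precision; the intermediates are displayed rounded, and a lone final rounding: four significant digits.
Distance covered L = v·t = 0.06316 m/s × 477.3 s = 30.15 m.
Expressed in SI base units: W = 75.54 N, H = 4.105e+09 Pa, K = 2.401e-05.
The Archard volume V = K·W·L/H = 2.401e-05 · 75.54 · 30.15 / 4.105e+09 = 1.332e-11 m³.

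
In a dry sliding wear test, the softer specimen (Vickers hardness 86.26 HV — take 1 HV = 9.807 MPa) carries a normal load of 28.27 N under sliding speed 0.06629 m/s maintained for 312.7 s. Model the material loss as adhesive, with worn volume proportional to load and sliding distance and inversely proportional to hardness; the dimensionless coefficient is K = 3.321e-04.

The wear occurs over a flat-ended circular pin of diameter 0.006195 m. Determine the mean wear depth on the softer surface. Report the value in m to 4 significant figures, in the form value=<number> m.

Intermediate values are displayed rounded — all working math maintains full float precision, and rounded once at the end to 4 significant figures.
Convert: Distance L = v·t = 0.06629 m/s × 312.7 s = 20.73 m.
Convert: Hardness H = 86.26 HV × 9.807 MPa/HV = 846.0 MPa = 8.460e+08 Pa.
Convert: Contact area A = π·d²/4 = π·(0.006195 m)²/4 = 3.014e-05 m².
Collected in SI base units: W = 28.27 N, H = 8.460e+08 Pa, K = 3.321e-04.
The Archard volume V = K·W·L/H = 3.321e-04 · 28.27 · 20.73 / 8.460e+08 = 2.301e-10 m³.
Depth of wear h = V/A = 2.301e-10 / 3.014e-05 = 7.632e-06 m.

value=7.632e-06 m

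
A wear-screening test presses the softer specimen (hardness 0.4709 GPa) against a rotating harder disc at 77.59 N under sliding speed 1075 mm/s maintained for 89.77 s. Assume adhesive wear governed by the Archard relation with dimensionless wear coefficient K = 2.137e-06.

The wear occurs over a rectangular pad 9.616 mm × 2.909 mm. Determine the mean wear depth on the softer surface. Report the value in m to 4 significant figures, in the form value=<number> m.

The algebra holds full float precision; intermediates are shown rounded; a single final rounding to 4 significant digits.
Sliding speed v = 1075 mm/s = 1.075 m/s. Sliding distance L = v·t = 1.075 m/s × 89.77 s = 96.50 m.
Hardness H = 0.4709 GPa = 4.709e+08 Pa.
Pad sides 9.616 mm × 2.909 mm = 0.009616 m × 0.002909 m. Contact area A = 0.009616 m × 0.002909 m = 2.797e-05 m².
Expressed in SI base units: W = 77.59 N, H = 4.709e+08 Pa, K = 2.137e-06.
Wear volume V = K·W·L/H = 2.137e-06 · 77.59 · 96.50 / 4.709e+08 = 3.398e-11 m³.
Mean wear depth h = V/A = 3.398e-11 / 2.797e-05 = 1.215e-06 m.

value=1.215e-06 m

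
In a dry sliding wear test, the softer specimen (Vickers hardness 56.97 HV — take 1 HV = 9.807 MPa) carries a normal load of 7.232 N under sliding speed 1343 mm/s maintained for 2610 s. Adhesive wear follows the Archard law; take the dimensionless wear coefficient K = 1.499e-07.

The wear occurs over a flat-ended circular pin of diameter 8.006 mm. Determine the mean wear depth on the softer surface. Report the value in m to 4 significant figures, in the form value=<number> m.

All arithmetic holds exact precision — intermediate values are shown rounded, and a lone final rounding to four significant figures.
Convert: Sliding speed v = 1343 mm/s = 1.343 m/s. Distance L = v·t = 1.343 m/s × 2610 s = 3505 m.
Convert: Hardness H = 56.97 HV × 9.807 MPa/HV = 558.7 MPa = 5.587e+08 Pa.
Convert: Pin diameter d = 8.006 mm = 0.008006 m. Contact area A = π·d²/4 = π·(0.008006 m)²/4 = 5.034e-05 m².
Working in SI base units: W = 7.232 N, H = 5.587e+08 Pa, K = 1.499e-07.
Volume removed: V = K·W·L/H = 1.499e-07 · 7.232 · 3505 / 5.587e+08 = 6.801e-12 m³.
Depth of wear h = V/A = 6.801e-12 / 5.034e-05 = 1.351e-07 m.

value=1.351e-07 m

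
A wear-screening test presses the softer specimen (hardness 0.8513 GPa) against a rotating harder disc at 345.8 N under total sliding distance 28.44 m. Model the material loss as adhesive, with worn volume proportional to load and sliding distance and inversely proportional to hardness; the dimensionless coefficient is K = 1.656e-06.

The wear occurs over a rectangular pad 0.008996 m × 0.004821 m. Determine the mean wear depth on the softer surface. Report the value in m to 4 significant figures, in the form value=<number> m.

value=4.411e-07 m

Intermediates are shown rounded; every step holds full float precision — one last rounding to four significant digits.
Convert: Hardness H = 0.8513 GPa = 8.513e+08 Pa.
Convert: Contact area A = 0.008996 m × 0.004821 m = 4.337e-05 m².
Restated in SI base units: W = 345.8 N, H = 8.513e+08 Pa, K = 1.656e-06.
Archard relation: V = K·W·L/H = 1.656e-06 · 345.8 · 28.44 / 8.513e+08 = 1.913e-11 m³.
Mean wear depth h = V/A = 1.913e-11 / 4.337e-05 = 4.411e-07 m.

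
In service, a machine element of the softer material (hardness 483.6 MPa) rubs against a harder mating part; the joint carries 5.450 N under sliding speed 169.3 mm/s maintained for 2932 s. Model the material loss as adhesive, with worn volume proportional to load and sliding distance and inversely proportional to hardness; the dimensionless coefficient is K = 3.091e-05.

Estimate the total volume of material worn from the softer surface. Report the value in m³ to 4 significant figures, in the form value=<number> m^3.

value=1.729e-10 m^3

Intermediates are displayed rounded — all working math runs at full precision. Rounded just once: four significant figures.
Sliding speed v = 169.3 mm/s = 0.1693 m/s. Sliding distance L = v·t = 0.1693 m/s × 2932 s = 496.4 m.
Hardness H = 483.6 MPa = 4.836e+08 Pa.
Expressed in SI base units: W = 5.450 N, H = 4.836e+08 Pa, K = 3.091e-05.
Volume removed: V = K·W·L/H = 3.091e-05 · 5.450 · 496.4 / 4.836e+08 = 1.729e-10 m³.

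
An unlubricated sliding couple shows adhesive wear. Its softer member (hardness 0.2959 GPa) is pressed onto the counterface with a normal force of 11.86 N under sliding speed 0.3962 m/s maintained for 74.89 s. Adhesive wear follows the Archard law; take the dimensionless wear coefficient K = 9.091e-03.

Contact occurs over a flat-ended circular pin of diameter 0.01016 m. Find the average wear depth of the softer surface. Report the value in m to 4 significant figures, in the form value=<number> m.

The intermediates are displayed rounded. Every step keeps full float precision — rounded once at the end to 4 significant digits.
Convert: Distance covered L = v·t = 0.3962 m/s × 74.89 s = 29.67 m.
Convert: Hardness H = 0.2959 GPa = 2.959e+08 Pa.
Convert: Contact area A = π·d²/4 = π·(0.01016 m)²/4 = 8.107e-05 m².
In SI base units: W = 11.86 N, H = 2.959e+08 Pa, K = 9.091e-03.
By Archard's law, V = K·W·L/H = 9.091e-03 · 11.86 · 29.67 / 2.959e+08 = 1.081e-08 m³.
Average depth h = V/A = 1.081e-08 / 8.107e-05 = 1.334e-04 m.

value=1.334e-04 m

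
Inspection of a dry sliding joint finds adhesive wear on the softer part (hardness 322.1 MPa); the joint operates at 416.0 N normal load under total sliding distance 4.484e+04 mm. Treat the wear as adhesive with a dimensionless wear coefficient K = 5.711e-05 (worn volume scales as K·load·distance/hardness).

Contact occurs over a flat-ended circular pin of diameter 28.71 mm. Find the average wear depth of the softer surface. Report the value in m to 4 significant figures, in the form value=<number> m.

Every step keeps full precision. Intermediate values are displayed rounded; a lone final rounding: four significant digits.
Sliding distance L = 4.484e+04 mm = 44.84 m.
Hardness H = 322.1 MPa = 3.221e+08 Pa.
Pin diameter d = 28.71 mm = 0.02871 m. Contact area A = π·d²/4 = π·(0.02871 m)²/4 = 6.474e-04 m².
Restated in SI base units: W = 416.0 N, H = 3.221e+08 Pa, K = 5.711e-05.
Volume removed: V = K·W·L/H = 5.711e-05 · 416.0 · 44.84 / 3.221e+08 = 3.307e-09 m³.
Average depth h = V/A = 3.307e-09 / 6.474e-04 = 5.109e-06 m.

value=5.109e-06 m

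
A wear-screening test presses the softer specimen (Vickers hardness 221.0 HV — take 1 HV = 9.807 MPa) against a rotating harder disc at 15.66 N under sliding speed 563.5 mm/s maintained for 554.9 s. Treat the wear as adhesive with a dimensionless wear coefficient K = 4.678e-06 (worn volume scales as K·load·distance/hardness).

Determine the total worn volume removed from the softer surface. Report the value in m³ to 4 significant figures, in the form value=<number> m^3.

value=1.057e-11 m^3

The intermediates are displayed rounded. The computation carries full float precision. Rounded just once: 4 significant figures.
Sliding speed v = 563.5 mm/s = 0.5635 m/s. Path length L = v·t = 0.5635 m/s × 554.9 s = 312.7 m.
Hardness H = 221.0 HV × 9.807 MPa/HV = 2167 MPa = 2.167e+09 Pa.
Collected in SI base units: W = 15.66 N, H = 2.167e+09 Pa, K = 4.678e-06.
By Archard's law, V = K·W·L/H = 4.678e-06 · 15.66 · 312.7 / 2.167e+09 = 1.057e-11 m³.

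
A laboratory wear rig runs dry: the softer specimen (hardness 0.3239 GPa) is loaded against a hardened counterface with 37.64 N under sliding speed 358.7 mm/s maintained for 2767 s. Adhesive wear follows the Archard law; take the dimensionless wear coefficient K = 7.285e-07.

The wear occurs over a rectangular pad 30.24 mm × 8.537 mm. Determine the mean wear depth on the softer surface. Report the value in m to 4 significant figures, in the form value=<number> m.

The computation runs at full float precision. The intermediates are printed rounded, and one final rounding, at 4 significant digits.
Sliding speed v = 358.7 mm/s = 0.3587 m/s. Total distance L = v·t = 0.3587 m/s × 2767 s = 992.5 m.
Hardness H = 0.3239 GPa = 3.239e+08 Pa.
Pad sides 30.24 mm × 8.537 mm = 0.03024 m × 0.008537 m. Contact area A = 0.03024 m × 0.008537 m = 2.582e-04 m².
Restated in SI base units: W = 37.64 N, H = 3.239e+08 Pa, K = 7.285e-07.
Volume removed: V = K·W·L/H = 7.285e-07 · 37.64 · 992.5 / 3.239e+08 = 8.403e-11 m³.
Depth h = V/A = 8.403e-11 / 2.582e-04 = 3.255e-07 m.

value=3.255e-07 m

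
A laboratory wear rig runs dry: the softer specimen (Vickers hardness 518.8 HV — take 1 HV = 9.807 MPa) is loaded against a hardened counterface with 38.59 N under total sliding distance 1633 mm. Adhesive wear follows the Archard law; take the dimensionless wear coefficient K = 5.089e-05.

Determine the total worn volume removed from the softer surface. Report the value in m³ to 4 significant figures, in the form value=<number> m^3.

The computation maintains full float precision, and intermediate values appear rounded, and a lone final rounding: 4 significant figures.
Convert: Distance covered L = 1633 mm = 1.633 m.
Convert: Hardness H = 518.8 HV × 9.807 MPa/HV = 5088 MPa = 5.088e+09 Pa.
In SI base units: W = 38.59 N, H = 5.088e+09 Pa, K = 5.089e-05.
Apply Archard: V = K·W·L/H = 5.089e-05 · 38.59 · 1.633 / 5.088e+09 = 6.303e-13 m³.

value=6.303e-13 m^3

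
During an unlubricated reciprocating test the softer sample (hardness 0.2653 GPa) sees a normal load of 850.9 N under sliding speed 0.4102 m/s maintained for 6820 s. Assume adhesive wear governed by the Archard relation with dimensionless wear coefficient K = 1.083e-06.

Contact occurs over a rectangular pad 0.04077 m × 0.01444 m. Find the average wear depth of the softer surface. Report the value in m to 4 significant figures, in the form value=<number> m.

value=1.651e-05 m

Every step carries exact precision — intermediates appear rounded; a single final rounding to 4 significant digits.
Distance L = v·t = 0.4102 m/s × 6820 s = 2798 m.
Hardness H = 0.2653 GPa = 2.653e+08 Pa.
Contact area A = 0.04077 m × 0.01444 m = 5.887e-04 m².
SI base units throughout: W = 850.9 N, H = 2.653e+08 Pa, K = 1.083e-06.
Apply Archard: V = K·W·L/H = 1.083e-06 · 850.9 · 2798 / 2.653e+08 = 9.717e-09 m³.
Mean wear depth h = V/A = 9.717e-09 / 5.887e-04 = 1.651e-05 m.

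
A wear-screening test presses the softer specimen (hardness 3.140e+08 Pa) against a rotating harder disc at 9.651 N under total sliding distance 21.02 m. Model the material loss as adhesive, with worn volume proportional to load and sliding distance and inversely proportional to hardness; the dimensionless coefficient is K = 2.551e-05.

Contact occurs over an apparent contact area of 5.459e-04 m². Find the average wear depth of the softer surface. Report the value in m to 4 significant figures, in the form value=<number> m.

value=3.019e-08 m

Each operation maintains exact precision; the intermediates appear rounded; a lone final rounding: 4 significant digits.
In SI base units: W = 9.651 N, H = 3.140e+08 Pa, K = 2.551e-05.
Worn volume V = K·W·L/H = 2.551e-05 · 9.651 · 21.02 / 3.140e+08 = 1.648e-11 m³.
Average depth h = V/A = 1.648e-11 / 5.459e-04 = 3.019e-08 m.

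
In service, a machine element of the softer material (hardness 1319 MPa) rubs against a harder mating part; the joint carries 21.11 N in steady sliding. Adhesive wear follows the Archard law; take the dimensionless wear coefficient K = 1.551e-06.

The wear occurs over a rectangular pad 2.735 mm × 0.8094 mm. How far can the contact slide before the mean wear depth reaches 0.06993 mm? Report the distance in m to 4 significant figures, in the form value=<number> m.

value=6236 m

Every step keeps exact precision, and intermediates are displayed rounded. Rounded just once, at four significant figures.
Convert: Hardness H = 1319 MPa = 1.319e+09 Pa.
Convert: Pad sides 2.735 mm × 0.8094 mm = 2.735e-03 m × 8.094e-04 m. Contact area A = 2.735e-03 m × 8.094e-04 m = 2.214e-06 m².
Convert: Depth limit h_lim = 0.06993 mm = 6.993e-05 m.
Restated in SI base units: W = 21.11 N, H = 1.319e+09 Pa, K = 1.551e-06.
Volume at the limit: V_lim = h_lim·A = 6.993e-05 · 2.214e-06 = 1.548e-10 m³.
So the life L = V_lim·H/(K·W) = 1.548e-10 · 1.319e+09 / (1.551e-06 · 21.11) = 6236 m.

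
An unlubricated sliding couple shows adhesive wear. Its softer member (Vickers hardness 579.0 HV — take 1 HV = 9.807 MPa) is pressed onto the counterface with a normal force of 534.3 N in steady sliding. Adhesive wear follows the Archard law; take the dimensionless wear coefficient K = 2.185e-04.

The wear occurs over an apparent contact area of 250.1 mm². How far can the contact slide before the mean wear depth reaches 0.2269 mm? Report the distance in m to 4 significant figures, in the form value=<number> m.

value=2760 m

The computation maintains exact precision — intermediate values are shown rounded — one last rounding: four significant figures.
Hardness H = 579.0 HV × 9.807 MPa/HV = 5678 MPa = 5.678e+09 Pa.
Contact area A = 250.1 mm² = 2.501e-04 m².
Depth limit h_lim = 0.2269 mm = 2.269e-04 m.
Expressed in SI base units: W = 534.3 N, H = 5.678e+09 Pa, K = 2.185e-04.
Volume at the limit: V_lim = h_lim·A = 2.269e-04 · 2.501e-04 = 5.675e-08 m³.
Inverting, life L = V_lim·H/(K·W) = 5.675e-08 · 5.678e+09 / (2.185e-04 · 534.3) = 2760 m.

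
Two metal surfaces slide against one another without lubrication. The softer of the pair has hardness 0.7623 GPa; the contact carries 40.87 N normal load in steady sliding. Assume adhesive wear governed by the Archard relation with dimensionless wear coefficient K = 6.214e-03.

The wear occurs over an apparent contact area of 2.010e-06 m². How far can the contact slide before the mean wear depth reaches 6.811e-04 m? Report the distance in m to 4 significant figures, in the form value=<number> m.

Shown intermediates are rounded; every step maintains full precision. Rounded just once to four significant digits.
Convert: Hardness H = 0.7623 GPa = 7.623e+08 Pa.
As SI base values: W = 40.87 N, H = 7.623e+08 Pa, K = 6.214e-03.
Permissible volume V_lim = h_lim·A = 6.811e-04 · 2.010e-06 = 1.369e-09 m³.
Life L = V_lim·H/(K·W) = 1.369e-09 · 7.623e+08 / (6.214e-03 · 40.87) = 4.109 m.

value=4.109 m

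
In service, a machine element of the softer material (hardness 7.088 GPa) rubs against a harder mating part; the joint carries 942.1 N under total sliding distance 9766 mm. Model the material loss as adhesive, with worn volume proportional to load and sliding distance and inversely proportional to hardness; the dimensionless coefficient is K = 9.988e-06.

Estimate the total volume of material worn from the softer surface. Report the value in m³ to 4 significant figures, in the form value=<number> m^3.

Intermediate values are displayed rounded; the computation keeps full float precision — one final rounding, at 4 significant figures.
Distance L = 9766 mm = 9.766 m.
Hardness H = 7.088 GPa = 7.088e+09 Pa.
In SI base units: W = 942.1 N, H = 7.088e+09 Pa, K = 9.988e-06.
Volume removed: V = K·W·L/H = 9.988e-06 · 942.1 · 9.766 / 7.088e+09 = 1.296e-11 m³.

value=1.296e-11 m^3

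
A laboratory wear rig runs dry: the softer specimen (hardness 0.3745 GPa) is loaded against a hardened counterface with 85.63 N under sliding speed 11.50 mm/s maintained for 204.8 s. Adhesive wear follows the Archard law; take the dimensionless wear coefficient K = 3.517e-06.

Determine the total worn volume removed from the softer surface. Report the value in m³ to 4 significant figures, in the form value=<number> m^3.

value=1.894e-12 m^3

The intermediates are displayed rounded; every step holds exact precision. Rounded just once, at four significant figures.
Sliding speed v = 11.50 mm/s = 0.01150 m/s. Distance covered L = v·t = 0.01150 m/s × 204.8 s = 2.355 m.
Hardness H = 0.3745 GPa = 3.745e+08 Pa.
Restated in SI base units: W = 85.63 N, H = 3.745e+08 Pa, K = 3.517e-06.
Worn volume V = K·W·L/H = 3.517e-06 · 85.63 · 2.355 / 3.745e+08 = 1.894e-12 m³.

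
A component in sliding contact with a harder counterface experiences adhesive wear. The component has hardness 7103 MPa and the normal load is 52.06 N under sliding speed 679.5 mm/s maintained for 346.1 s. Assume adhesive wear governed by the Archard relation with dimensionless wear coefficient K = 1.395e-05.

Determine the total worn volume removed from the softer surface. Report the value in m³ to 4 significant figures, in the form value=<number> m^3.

Every step maintains full float precision, and the intermediates are printed rounded. Rounded once at the end, at four significant figures.
Convert: Sliding speed v = 679.5 mm/s = 0.6795 m/s. Distance L = v·t = 0.6795 m/s × 346.1 s = 235.2 m.
Convert: Hardness H = 7103 MPa = 7.103e+09 Pa.
SI base units throughout: W = 52.06 N, H = 7.103e+09 Pa, K = 1.395e-05.
The Archard volume V = K·W·L/H = 1.395e-05 · 52.06 · 235.2 / 7.103e+09 = 2.405e-11 m³.

value=2.405e-11 m^3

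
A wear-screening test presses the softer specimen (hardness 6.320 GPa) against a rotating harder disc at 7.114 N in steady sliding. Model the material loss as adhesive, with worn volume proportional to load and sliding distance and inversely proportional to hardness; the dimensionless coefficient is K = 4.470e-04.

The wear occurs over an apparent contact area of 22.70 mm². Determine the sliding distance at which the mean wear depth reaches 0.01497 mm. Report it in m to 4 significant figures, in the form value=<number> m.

All working math keeps full precision; intermediates are printed rounded; one final rounding: 4 significant digits.
Convert: Hardness H = 6.320 GPa = 6.320e+09 Pa.
Convert: Contact area A = 22.70 mm² = 2.270e-05 m².
Convert: Depth limit h_lim = 0.01497 mm = 1.497e-05 m.
As SI base values: W = 7.114 N, H = 6.320e+09 Pa, K = 4.470e-04.
Limit volume V_lim = h_lim·A = 1.497e-05 · 2.270e-05 = 3.398e-10 m³.
So the life L = V_lim·H/(K·W) = 3.398e-10 · 6.320e+09 / (4.470e-04 · 7.114) = 675.4 m.

value=675.4 m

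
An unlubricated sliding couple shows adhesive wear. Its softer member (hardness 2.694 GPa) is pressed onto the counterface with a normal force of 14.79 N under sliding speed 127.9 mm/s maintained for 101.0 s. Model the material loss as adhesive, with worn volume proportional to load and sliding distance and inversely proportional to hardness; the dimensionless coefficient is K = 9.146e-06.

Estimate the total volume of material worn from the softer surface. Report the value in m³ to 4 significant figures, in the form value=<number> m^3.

value=6.486e-13 m^3

The algebra keeps full precision — shown intermediates are rounded, and rounded once at the end to 4 significant digits.
Sliding speed v = 127.9 mm/s = 0.1279 m/s. Sliding distance L = v·t = 0.1279 m/s × 101.0 s = 12.92 m.
Hardness H = 2.694 GPa = 2.694e+09 Pa.
Restated in SI base units: W = 14.79 N, H = 2.694e+09 Pa, K = 9.146e-06.
Archard volume V = K·W·L/H = 9.146e-06 · 14.79 · 12.92 / 2.694e+09 = 6.486e-13 m³.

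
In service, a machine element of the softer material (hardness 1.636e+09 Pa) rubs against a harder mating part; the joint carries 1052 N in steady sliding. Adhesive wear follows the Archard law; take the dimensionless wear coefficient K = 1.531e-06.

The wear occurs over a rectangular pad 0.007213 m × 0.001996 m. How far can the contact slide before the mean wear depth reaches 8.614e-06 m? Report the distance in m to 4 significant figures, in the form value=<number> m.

value=126.0 m

The intermediates are displayed rounded, and the computation runs at exact precision, and a lone final rounding: 4 significant digits.
Contact area A = 0.007213 m × 0.001996 m = 1.440e-05 m².
As SI base values: W = 1052 N, H = 1.636e+09 Pa, K = 1.531e-06.
Allowed volume V_lim = h_lim·A = 8.614e-06 · 1.440e-05 = 1.240e-10 m³.
So the life L = V_lim·H/(K·W) = 1.240e-10 · 1.636e+09 / (1.531e-06 · 1052) = 126.0 m.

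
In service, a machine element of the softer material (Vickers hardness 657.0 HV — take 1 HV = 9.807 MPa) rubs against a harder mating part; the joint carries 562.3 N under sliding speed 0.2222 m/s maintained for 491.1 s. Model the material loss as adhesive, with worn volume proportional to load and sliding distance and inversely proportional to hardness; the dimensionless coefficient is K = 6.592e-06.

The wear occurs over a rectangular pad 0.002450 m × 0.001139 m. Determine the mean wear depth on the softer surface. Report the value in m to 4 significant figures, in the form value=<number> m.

The intermediates appear rounded — every step carries exact precision; a single final rounding to four significant figures.
Total distance L = v·t = 0.2222 m/s × 491.1 s = 109.1 m.
Hardness H = 657.0 HV × 9.807 MPa/HV = 6443 MPa = 6.443e+09 Pa.
Contact area A = 0.002450 m × 0.001139 m = 2.791e-06 m².
Restated in SI base units: W = 562.3 N, H = 6.443e+09 Pa, K = 6.592e-06.
Archard relation: V = K·W·L/H = 6.592e-06 · 562.3 · 109.1 / 6.443e+09 = 6.278e-11 m³.
Mean wear depth h = V/A = 6.278e-11 / 2.791e-06 = 2.250e-05 m.

value=2.250e-05 m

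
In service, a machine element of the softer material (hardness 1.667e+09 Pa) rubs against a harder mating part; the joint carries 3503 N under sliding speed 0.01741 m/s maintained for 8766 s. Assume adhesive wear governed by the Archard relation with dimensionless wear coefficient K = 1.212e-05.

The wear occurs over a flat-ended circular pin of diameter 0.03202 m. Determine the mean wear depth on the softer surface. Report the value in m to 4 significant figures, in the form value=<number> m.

Intermediate values are shown rounded. Each operation holds exact precision; one final rounding to four significant digits.
Sliding distance L = v·t = 0.01741 m/s × 8766 s = 152.6 m.
Contact area A = π·d²/4 = π·(0.03202 m)²/4 = 8.053e-04 m².
Expressed in SI base units: W = 3503 N, H = 1.667e+09 Pa, K = 1.212e-05.
The Archard volume V = K·W·L/H = 1.212e-05 · 3503 · 152.6 / 1.667e+09 = 3.887e-09 m³.
Mean depth h = V/A = 3.887e-09 / 8.053e-04 = 4.827e-06 m.

value=4.827e-06 m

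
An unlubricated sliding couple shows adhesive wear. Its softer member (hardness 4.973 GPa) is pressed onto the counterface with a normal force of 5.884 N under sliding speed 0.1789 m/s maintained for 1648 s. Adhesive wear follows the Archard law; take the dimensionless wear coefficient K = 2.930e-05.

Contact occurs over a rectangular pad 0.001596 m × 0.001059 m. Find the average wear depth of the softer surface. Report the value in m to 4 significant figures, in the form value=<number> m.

Intermediates are printed rounded. Every step keeps full float precision — rounded once at the end to four significant digits.
Total distance L = v·t = 0.1789 m/s × 1648 s = 294.8 m.
Hardness H = 4.973 GPa = 4.973e+09 Pa.
Contact area A = 0.001596 m × 0.001059 m = 1.690e-06 m².
Restated in SI base units: W = 5.884 N, H = 4.973e+09 Pa, K = 2.930e-05.
Worn volume V = K·W·L/H = 2.930e-05 · 5.884 · 294.8 / 4.973e+09 = 1.022e-11 m³.
Mean wear depth h = V/A = 1.022e-11 / 1.690e-06 = 6.047e-06 m.

value=6.047e-06 m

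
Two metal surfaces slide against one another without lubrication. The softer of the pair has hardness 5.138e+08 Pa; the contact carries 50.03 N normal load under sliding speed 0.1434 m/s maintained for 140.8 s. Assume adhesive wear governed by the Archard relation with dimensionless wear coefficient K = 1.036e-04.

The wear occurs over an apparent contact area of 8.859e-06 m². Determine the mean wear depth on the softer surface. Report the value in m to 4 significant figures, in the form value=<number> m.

Intermediates appear rounded. Each operation holds exact precision, and a lone final rounding, at four significant digits.
Distance L = v·t = 0.1434 m/s × 140.8 s = 20.19 m.
Restated in SI base units: W = 50.03 N, H = 5.138e+08 Pa, K = 1.036e-04.
Volume removed: V = K·W·L/H = 1.036e-04 · 50.03 · 20.19 / 5.138e+08 = 2.037e-10 m³.
Wear depth h = V/A = 2.037e-10 / 8.859e-06 = 2.299e-05 m.

value=2.299e-05 m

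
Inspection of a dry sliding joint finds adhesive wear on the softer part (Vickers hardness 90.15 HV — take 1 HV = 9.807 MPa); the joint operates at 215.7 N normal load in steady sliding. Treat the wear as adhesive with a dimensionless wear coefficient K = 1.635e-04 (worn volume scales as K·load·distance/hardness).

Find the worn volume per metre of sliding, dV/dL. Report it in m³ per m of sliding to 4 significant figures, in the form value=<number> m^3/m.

Every step maintains exact precision, and the intermediates are shown rounded, and rounded once at the end to four significant figures.
Hardness H = 90.15 HV × 9.807 MPa/HV = 884.1 MPa = 8.841e+08 Pa.
SI base units throughout: W = 215.7 N, H = 8.841e+08 Pa, K = 1.635e-04.
Volumetric rate dV/dL = K·W/H — distance-free: 1.635e-04 · 215.7 / 8.841e+08 = 3.989e-11 m³/m.

value=3.989e-11 m^3/m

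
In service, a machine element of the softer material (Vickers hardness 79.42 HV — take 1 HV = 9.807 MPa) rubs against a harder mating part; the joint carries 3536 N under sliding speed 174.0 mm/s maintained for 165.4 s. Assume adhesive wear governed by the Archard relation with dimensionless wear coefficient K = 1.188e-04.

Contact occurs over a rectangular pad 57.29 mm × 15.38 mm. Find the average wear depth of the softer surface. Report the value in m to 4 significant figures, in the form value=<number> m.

value=1.762e-05 m

The intermediates are shown rounded; the computation maintains full precision, and rounded just once: 4 significant figures.
Convert: Sliding speed v = 174.0 mm/s = 0.1740 m/s. Distance L = v·t = 0.1740 m/s × 165.4 s = 28.78 m.
Convert: Hardness H = 79.42 HV × 9.807 MPa/HV = 778.9 MPa = 7.789e+08 Pa.
Convert: Pad sides 57.29 mm × 15.38 mm = 0.05729 m × 0.01538 m. Contact area A = 0.05729 m × 0.01538 m = 8.811e-04 m².
Collected in SI base units: W = 3536 N, H = 7.789e+08 Pa, K = 1.188e-04.
By Archard's law, V = K·W·L/H = 1.188e-04 · 3536 · 28.78 / 7.789e+08 = 1.552e-08 m³.
Depth h = V/A = 1.552e-08 / 8.811e-04 = 1.762e-05 m.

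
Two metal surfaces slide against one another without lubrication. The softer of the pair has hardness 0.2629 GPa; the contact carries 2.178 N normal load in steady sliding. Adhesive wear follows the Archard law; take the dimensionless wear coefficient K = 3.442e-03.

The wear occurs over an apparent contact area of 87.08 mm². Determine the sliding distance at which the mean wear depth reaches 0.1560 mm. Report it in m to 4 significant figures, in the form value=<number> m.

value=476.4 m

Intermediates are printed rounded. The computation carries full precision. Rounded once at the end: four significant figures.
Hardness H = 0.2629 GPa = 2.629e+08 Pa.
Contact area A = 87.08 mm² = 8.708e-05 m².
Depth limit h_lim = 0.1560 mm = 1.560e-04 m.
In SI base units, W = 2.178 N, H = 2.629e+08 Pa, K = 3.442e-03.
Allowed volume V_lim = h_lim·A = 1.560e-04 · 8.708e-05 = 1.358e-08 m³.
Sliding life L = V_lim·H/(K·W) = 1.358e-08 · 2.629e+08 / (3.442e-03 · 2.178) = 476.4 m.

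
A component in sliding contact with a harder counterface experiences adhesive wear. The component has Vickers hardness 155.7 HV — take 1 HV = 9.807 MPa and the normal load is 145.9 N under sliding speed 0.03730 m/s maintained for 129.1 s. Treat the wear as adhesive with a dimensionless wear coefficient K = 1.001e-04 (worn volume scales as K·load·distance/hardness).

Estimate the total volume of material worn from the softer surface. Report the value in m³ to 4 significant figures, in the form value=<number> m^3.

value=4.606e-11 m^3

All working math carries exact precision; the intermediates are shown rounded. Rounded just once to four significant digits.
The distance L = v·t = 0.03730 m/s × 129.1 s = 4.815 m.
Hardness H = 155.7 HV × 9.807 MPa/HV = 1527 MPa = 1.527e+09 Pa.
Restated in SI base units: W = 145.9 N, H = 1.527e+09 Pa, K = 1.001e-04.
Volume removed: V = K·W·L/H = 1.001e-04 · 145.9 · 4.815 / 1.527e+09 = 4.606e-11 m³.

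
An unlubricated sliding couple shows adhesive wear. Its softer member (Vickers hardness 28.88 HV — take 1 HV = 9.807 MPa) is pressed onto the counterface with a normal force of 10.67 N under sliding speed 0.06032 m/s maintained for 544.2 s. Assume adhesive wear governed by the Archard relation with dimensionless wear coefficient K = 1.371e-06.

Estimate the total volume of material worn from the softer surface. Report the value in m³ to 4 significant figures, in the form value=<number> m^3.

value=1.695e-12 m^3

Intermediates are printed rounded; all working math keeps full float precision — one last rounding to four significant figures.
Convert: The distance L = v·t = 0.06032 m/s × 544.2 s = 32.83 m.
Convert: Hardness H = 28.88 HV × 9.807 MPa/HV = 283.2 MPa = 2.832e+08 Pa.
In SI base units, W = 10.67 N, H = 2.832e+08 Pa, K = 1.371e-06.
Worn volume V = K·W·L/H = 1.371e-06 · 10.67 · 32.83 / 2.832e+08 = 1.695e-12 m³.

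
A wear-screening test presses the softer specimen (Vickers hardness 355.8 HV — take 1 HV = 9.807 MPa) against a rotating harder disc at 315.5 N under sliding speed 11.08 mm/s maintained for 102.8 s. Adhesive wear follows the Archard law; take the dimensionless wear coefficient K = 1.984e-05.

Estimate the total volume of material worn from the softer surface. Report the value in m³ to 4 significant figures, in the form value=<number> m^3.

value=2.043e-12 m^3

Intermediate values are displayed rounded, and all arithmetic keeps full precision — one last rounding, at four significant figures.
Convert: Sliding speed v = 11.08 mm/s = 0.01108 m/s. Sliding distance L = v·t = 0.01108 m/s × 102.8 s = 1.139 m.
Convert: Hardness H = 355.8 HV × 9.807 MPa/HV = 3489 MPa = 3.489e+09 Pa.
As SI base values: W = 315.5 N, H = 3.489e+09 Pa, K = 1.984e-05.
Volume removed: V = K·W·L/H = 1.984e-05 · 315.5 · 1.139 / 3.489e+09 = 2.043e-12 m³.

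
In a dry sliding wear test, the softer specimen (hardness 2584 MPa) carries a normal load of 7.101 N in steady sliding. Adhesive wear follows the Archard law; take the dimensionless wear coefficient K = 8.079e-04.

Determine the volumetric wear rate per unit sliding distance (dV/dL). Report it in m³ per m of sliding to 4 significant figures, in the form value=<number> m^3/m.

Intermediates are displayed rounded, and all arithmetic maintains full float precision, and one final rounding: 4 significant digits.
Convert: Hardness H = 2584 MPa = 2.584e+09 Pa.
In SI base units, W = 7.101 N, H = 2.584e+09 Pa, K = 8.079e-04.
Volumetric rate dV/dL = K·W/H: 8.079e-04 · 7.101 / 2.584e+09 = 2.220e-12 m³/m.

value=2.220e-12 m^3/m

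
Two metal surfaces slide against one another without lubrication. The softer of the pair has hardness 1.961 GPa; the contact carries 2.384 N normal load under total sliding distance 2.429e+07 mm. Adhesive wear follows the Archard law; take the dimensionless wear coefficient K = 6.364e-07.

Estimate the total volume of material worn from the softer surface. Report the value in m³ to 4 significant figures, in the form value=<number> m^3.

Every step runs at full precision. Intermediate values are printed rounded. Rounded once at the end to 4 significant figures.
Total distance L = 2.429e+07 mm = 2.429e+04 m.
Hardness H = 1.961 GPa = 1.961e+09 Pa.
Working in SI base units: W = 2.384 N, H = 1.961e+09 Pa, K = 6.364e-07.
Archard volume V = K·W·L/H = 6.364e-07 · 2.384 · 2.429e+04 / 1.961e+09 = 1.879e-11 m³.

value=1.879e-11 m^3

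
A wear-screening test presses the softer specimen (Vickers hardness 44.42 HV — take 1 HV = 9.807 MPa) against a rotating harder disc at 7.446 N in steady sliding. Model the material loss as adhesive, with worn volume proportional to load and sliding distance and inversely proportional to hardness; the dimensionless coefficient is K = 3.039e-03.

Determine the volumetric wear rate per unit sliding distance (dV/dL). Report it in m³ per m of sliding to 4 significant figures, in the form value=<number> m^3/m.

value=5.194e-11 m^3/m

All working math keeps exact precision. Intermediates appear rounded; a single final rounding to four significant figures.
Convert: Hardness H = 44.42 HV × 9.807 MPa/HV = 435.6 MPa = 4.356e+08 Pa.
Expressed in SI base units: W = 7.446 N, H = 4.356e+08 Pa, K = 3.039e-03.
Wear rate dV/dL = K·W/H (no L dependence): 3.039e-03 · 7.446 / 4.356e+08 = 5.194e-11 m³/m.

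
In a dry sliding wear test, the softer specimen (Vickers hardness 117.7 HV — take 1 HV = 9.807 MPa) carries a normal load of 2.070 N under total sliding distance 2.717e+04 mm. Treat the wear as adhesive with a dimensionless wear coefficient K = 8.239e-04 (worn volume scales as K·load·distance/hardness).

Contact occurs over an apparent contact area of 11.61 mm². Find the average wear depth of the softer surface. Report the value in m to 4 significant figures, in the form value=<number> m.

Intermediates appear rounded — the algebra runs at exact precision, and one final rounding to 4 significant figures.
The distance L = 2.717e+04 mm = 27.17 m.
Hardness H = 117.7 HV × 9.807 MPa/HV = 1154 MPa = 1.154e+09 Pa.
Contact area A = 11.61 mm² = 1.161e-05 m².
In SI base units, W = 2.070 N, H = 1.154e+09 Pa, K = 8.239e-04.
Volume removed: V = K·W·L/H = 8.239e-04 · 2.070 · 27.17 / 1.154e+09 = 4.014e-11 m³.
Wear depth h = V/A = 4.014e-11 / 1.161e-05 = 3.458e-06 m.

value=3.458e-06 m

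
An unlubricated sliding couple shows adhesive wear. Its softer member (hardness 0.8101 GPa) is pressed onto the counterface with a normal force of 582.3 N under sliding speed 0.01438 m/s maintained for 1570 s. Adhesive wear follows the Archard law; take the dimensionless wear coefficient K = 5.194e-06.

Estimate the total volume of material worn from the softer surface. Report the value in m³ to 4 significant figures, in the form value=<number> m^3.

The computation carries exact precision. Intermediate values are shown rounded; a lone final rounding to four significant digits.
Convert: Sliding distance L = v·t = 0.01438 m/s × 1570 s = 22.58 m.
Convert: Hardness H = 0.8101 GPa = 8.101e+08 Pa.
Expressed in SI base units: W = 582.3 N, H = 8.101e+08 Pa, K = 5.194e-06.
Archard volume V = K·W·L/H = 5.194e-06 · 582.3 · 22.58 / 8.101e+08 = 8.429e-11 m³.

value=8.429e-11 m^3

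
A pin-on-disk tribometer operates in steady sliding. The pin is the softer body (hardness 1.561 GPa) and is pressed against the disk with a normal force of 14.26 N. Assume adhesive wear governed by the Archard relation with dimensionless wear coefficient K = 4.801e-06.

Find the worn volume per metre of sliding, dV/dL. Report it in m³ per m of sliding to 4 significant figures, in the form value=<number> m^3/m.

value=4.386e-14 m^3/m

Intermediate values are displayed rounded; the computation holds full float precision; a single final rounding, at four significant figures.
Hardness H = 1.561 GPa = 1.561e+09 Pa.
Collected in SI base units: W = 14.26 N, H = 1.561e+09 Pa, K = 4.801e-06.
Wear rate dV/dL = K·W/H (independent of L): 4.801e-06 · 14.26 / 1.561e+09 = 4.386e-14 m³/m.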